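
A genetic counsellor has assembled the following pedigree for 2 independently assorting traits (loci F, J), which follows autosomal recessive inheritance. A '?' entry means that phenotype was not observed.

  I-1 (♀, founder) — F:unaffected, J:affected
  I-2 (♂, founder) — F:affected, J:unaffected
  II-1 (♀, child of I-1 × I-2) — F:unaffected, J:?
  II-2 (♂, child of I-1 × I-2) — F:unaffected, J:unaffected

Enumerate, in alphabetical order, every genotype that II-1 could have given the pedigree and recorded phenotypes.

F/I-1 un ·: FF|Ff
F/I-2 aff ·: ff
F/II-1 un I-1×I-2: Ff
F/II-2 un I-1×I-2: Ff
⇒ F over [I-1,I-2,II-1,II-2]: 2 consistent
J/I-1 aff ·: jj
J/I-2 un ·: JJ|Jj
J/II-1 ? I-1×I-2: Jj|jj
J/II-2 un I-1×I-2: Jj
⇒ J over [I-1,I-2,II-1,II-2]: 3 consistent

II-1 ∈ {Ff Jj, Ff jj}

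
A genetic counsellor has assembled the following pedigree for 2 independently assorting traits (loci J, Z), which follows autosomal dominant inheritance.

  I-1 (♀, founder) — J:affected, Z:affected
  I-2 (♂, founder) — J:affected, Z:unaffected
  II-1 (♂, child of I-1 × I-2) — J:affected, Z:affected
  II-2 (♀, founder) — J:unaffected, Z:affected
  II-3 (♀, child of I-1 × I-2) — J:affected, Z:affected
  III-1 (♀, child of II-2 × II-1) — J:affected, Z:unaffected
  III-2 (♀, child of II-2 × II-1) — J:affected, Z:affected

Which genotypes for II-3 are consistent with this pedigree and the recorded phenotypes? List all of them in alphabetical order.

II-3 ∈ {JJ Zz, Jj Zz}

J/I-1 aff ·: Jj|JJ
J/I-2 aff ·: Jj|JJ
J/II-1 aff I-1×I-2: Jj|JJ
J/II-2 un ·: jj
J/II-3 aff I-1×I-2: Jj|JJ
J/III-1 aff II-2×II-1: Jj
J/III-2 aff II-2×II-1: Jj
⇒ J over [I-1,I-2,II-1,II-2,II-3,III-1,III-2]: 13 consistent
Z/I-1 aff ·: Zz|ZZ
Z/I-2 un ·: zz
Z/II-1 aff I-1×I-2: Zz
Z/II-2 aff ·: Zz
Z/II-3 aff I-1×I-2: Zz
Z/III-1 un II-2×II-1: zz
Z/III-2 aff II-2×II-1: Zz|ZZ
⇒ Z over [I-1,I-2,II-1,II-2,II-3,III-1,III-2]: 4 consistent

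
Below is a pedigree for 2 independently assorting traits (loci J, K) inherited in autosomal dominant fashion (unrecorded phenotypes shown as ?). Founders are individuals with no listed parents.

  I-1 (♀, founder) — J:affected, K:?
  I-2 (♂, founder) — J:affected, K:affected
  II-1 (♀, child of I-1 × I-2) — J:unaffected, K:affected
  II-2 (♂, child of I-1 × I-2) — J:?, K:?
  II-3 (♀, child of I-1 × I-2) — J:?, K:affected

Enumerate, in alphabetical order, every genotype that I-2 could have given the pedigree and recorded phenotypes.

I-2 ∈ {Jj KK, Jj Kk}

J/I-1 aff ·: Jj
J/I-2 aff ·: Jj
J/II-1 un I-1×I-2: jj
J/II-2 ? I-1×I-2: jj|Jj|JJ
J/II-3 ? I-1×I-2: jj|Jj|JJ
⇒ J over [I-1,I-2,II-1,II-2,II-3]: 9 consistent
K/I-1 ? ·: kk|Kk|KK
K/I-2 aff ·: Kk|KK
K/II-1 aff I-1×I-2: Kk|KK
K/II-2 ? I-1×I-2: kk|Kk|KK
K/II-3 aff I-1×I-2: Kk|KK
⇒ K over [I-1,I-2,II-1,II-2,II-3]: 32 consistent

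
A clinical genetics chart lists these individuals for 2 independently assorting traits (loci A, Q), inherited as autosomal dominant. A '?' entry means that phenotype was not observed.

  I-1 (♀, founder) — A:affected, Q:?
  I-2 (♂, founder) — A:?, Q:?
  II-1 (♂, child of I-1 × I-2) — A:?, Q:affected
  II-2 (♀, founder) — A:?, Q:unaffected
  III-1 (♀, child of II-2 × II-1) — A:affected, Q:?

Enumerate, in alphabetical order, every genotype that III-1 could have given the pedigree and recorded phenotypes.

A/I-1 aff ·: Aa|AA
A/I-2 ? ·: aa|Aa|AA
A/II-1 ? I-1×I-2: aa|Aa|AA
A/II-2 ? ·: aa|Aa|AA
A/III-1 aff II-2×II-1: Aa|AA
⇒ A over [I-1,I-2,II-1,II-2,III-1]: 45 consistent
Q/I-1 ? ·: qq|Qq|QQ
Q/I-2 ? ·: qq|Qq|QQ
Q/II-1 aff I-1×I-2: Qq|QQ
Q/II-2 un ·: qq
Q/III-1 ? II-2×II-1: qq|Qq
⇒ Q over [I-1,I-2,II-1,II-2,III-1]: 18 consistent

III-1 ∈ {AA Qq, AA qq, Aa Qq, Aa qq}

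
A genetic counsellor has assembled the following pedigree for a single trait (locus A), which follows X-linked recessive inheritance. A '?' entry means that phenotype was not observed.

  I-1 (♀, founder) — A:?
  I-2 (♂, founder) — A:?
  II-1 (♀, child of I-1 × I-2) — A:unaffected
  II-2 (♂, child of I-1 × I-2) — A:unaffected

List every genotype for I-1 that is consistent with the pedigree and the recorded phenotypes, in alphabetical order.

A/I-1 ? ·: X^AX^A|X^AX^a
A/I-2 ? ·: X^AY|X^aY
A/II-1 un I-1×I-2: X^AX^A|X^AX^a
A/II-2 un I-1×I-2: X^AY
⇒ A over [I-1,I-2,II-1,II-2]: 5 consistent

I-1 ∈ {X^AX^A, X^AX^a}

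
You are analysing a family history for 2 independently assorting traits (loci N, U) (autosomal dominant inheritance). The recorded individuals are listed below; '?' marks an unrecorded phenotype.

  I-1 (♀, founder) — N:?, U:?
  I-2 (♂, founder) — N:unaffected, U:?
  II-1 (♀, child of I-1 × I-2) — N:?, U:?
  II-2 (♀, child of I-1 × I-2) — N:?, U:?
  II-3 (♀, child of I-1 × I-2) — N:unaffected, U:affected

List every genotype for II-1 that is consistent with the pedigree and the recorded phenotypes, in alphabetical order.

N/I-1 ? ·: nn|Nn
N/I-2 un ·: nn
N/II-1 ? I-1×I-2: nn|Nn
N/II-2 ? I-1×I-2: nn|Nn
N/II-3 un I-1×I-2: nn
⇒ N over [I-1,I-2,II-1,II-2,II-3]: 5 consistent
U/I-1 ? ·: uu|Uu|UU
U/I-2 ? ·: uu|Uu|UU
U/II-1 ? I-1×I-2: uu|Uu|UU
U/II-2 ? I-1×I-2: uu|Uu|UU
U/II-3 aff I-1×I-2: Uu|UU
⇒ U over [I-1,I-2,II-1,II-2,II-3]: 45 consistent

II-1 ∈ {Nn UU, Nn Uu, Nn uu, nn UU, nn Uu, nn uu}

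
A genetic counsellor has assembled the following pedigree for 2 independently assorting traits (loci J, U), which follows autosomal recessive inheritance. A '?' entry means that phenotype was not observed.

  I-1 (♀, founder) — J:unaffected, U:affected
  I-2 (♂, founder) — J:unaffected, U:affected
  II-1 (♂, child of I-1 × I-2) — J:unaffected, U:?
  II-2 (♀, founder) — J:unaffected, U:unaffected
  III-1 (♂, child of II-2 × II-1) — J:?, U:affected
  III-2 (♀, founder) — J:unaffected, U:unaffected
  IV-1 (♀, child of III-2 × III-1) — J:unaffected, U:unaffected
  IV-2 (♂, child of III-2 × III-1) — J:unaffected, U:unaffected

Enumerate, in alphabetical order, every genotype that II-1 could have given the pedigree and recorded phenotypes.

II-1 ∈ {JJ uu, Jj uu}

J/I-1 un ·: JJ|Jj
J/I-2 un ·: JJ|Jj
J/II-1 un I-1×I-2: JJ|Jj
J/II-2 un ·: JJ|Jj
J/III-1 ? II-2×II-1: JJ|Jj|jj
J/III-2 un ·: JJ|Jj
J/IV-1 un III-2×III-1: JJ|Jj
J/IV-2 un III-2×III-1: JJ|Jj
⇒ J over [I-1,I-2,II-1,II-2,III-1,III-2,IV-1,IV-2]: 156 consistent
U/I-1 aff ·: uu
U/I-2 aff ·: uu
U/II-1 ? I-1×I-2: uu
U/II-2 un ·: Uu
U/III-1 aff II-2×II-1: uu
U/III-2 un ·: UU|Uu
U/IV-1 un III-2×III-1: Uu
U/IV-2 un III-2×III-1: Uu
⇒ U over [I-1,I-2,II-1,II-2,III-1,III-2,IV-1,IV-2]: 2 consistent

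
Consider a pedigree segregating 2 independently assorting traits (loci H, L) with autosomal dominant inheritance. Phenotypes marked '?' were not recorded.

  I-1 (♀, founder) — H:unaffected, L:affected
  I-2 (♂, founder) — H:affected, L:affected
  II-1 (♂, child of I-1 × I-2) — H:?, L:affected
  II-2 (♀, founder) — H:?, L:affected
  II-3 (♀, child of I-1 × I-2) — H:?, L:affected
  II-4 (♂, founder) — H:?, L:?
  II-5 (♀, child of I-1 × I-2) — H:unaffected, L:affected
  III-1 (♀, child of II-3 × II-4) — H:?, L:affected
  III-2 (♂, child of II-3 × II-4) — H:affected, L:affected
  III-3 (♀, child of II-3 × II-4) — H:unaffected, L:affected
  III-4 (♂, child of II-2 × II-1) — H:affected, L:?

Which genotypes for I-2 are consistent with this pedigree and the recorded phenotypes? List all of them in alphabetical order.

I-2 ∈ {Hh LL, Hh Ll}

H/I-1 un ·: hh
H/I-2 aff ·: Hh
H/II-1 ? I-1×I-2: hh|Hh
H/II-2 ? ·: hh|Hh|HH
H/II-3 ? I-1×I-2: hh|Hh
H/II-4 ? ·: hh|Hh
H/II-5 un I-1×I-2: hh
H/III-1 ? II-3×II-4: hh|Hh|HH
H/III-2 aff II-3×II-4: Hh|HH
H/III-3 un II-3×II-4: hh
H/III-4 aff II-2×II-1: Hh|HH
⇒ H over [I-1,I-2,II-1,II-2,II-3,II-4,II-5,III-1,III-2,III-3,III-4]: 70 consistent
L/I-1 aff ·: Ll|LL
L/I-2 aff ·: Ll|LL
L/II-1 aff I-1×I-2: Ll|LL
L/II-2 aff ·: Ll|LL
L/II-3 aff I-1×I-2: Ll|LL
L/II-4 ? ·: ll|Ll|LL
L/II-5 aff I-1×I-2: Ll|LL
L/III-1 aff II-3×II-4: Ll|LL
L/III-2 aff II-3×II-4: Ll|LL
L/III-3 aff II-3×II-4: Ll|LL
L/III-4 ? II-2×II-1: ll|Ll|LL
⇒ L over [I-1,I-2,II-1,II-2,II-3,II-4,II-5,III-1,III-2,III-3,III-4]: 1326 consistent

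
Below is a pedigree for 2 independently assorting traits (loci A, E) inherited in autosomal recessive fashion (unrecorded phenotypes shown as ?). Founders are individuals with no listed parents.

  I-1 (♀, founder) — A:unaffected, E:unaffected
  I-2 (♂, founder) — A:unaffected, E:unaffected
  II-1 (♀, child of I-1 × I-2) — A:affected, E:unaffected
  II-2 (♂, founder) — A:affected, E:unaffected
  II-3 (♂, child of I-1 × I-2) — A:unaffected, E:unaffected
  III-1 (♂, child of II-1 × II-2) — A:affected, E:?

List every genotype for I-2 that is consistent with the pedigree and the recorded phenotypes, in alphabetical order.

I-2 ∈ {Aa EE, Aa Ee}

A/I-1 un ·: Aa
A/I-2 un ·: Aa
A/II-1 aff I-1×I-2: aa
A/II-2 aff ·: aa
A/II-3 un I-1×I-2: AA|Aa
A/III-1 aff II-1×II-2: aa
⇒ A over [I-1,I-2,II-1,II-2,II-3,III-1]: 2 consistent
E/I-1 un ·: EE|Ee
E/I-2 un ·: EE|Ee
E/II-1 un I-1×I-2: EE|Ee
E/II-2 un ·: EE|Ee
E/II-3 un I-1×I-2: EE|Ee
E/III-1 ? II-1×II-2: EE|Ee|ee
⇒ E over [I-1,I-2,II-1,II-2,II-3,III-1]: 51 consistent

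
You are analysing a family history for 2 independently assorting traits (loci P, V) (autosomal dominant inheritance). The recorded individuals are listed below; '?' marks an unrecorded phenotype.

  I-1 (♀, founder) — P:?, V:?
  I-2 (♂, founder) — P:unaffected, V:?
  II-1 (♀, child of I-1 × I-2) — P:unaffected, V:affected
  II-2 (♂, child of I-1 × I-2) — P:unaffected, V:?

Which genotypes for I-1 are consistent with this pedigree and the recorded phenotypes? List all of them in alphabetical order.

P/I-1 ? ·: pp|Pp
P/I-2 un ·: pp
P/II-1 un I-1×I-2: pp
P/II-2 un I-1×I-2: pp
⇒ P over [I-1,I-2,II-1,II-2]: 2 consistent
V/I-1 ? ·: vv|Vv|VV
V/I-2 ? ·: vv|Vv|VV
V/II-1 aff I-1×I-2: Vv|VV
V/II-2 ? I-1×I-2: vv|Vv|VV
⇒ V over [I-1,I-2,II-1,II-2]: 21 consistent

I-1 ∈ {Pp VV, Pp Vv, Pp vv, pp VV, pp Vv, pp vv}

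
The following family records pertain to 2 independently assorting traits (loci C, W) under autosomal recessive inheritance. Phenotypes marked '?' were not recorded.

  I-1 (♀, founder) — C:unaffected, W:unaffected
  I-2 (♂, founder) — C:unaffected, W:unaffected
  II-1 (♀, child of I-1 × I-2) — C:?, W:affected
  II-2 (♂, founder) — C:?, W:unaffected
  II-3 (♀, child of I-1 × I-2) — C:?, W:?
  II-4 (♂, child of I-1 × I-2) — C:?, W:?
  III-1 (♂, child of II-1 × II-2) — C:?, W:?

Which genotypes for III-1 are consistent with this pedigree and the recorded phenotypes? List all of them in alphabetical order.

C/I-1 un ·: CC|Cc
C/I-2 un ·: CC|Cc
C/II-1 ? I-1×I-2: CC|Cc|cc
C/II-2 ? ·: CC|Cc|cc
C/II-3 ? I-1×I-2: CC|Cc|cc
C/II-4 ? I-1×I-2: CC|Cc|cc
C/III-1 ? II-1×II-2: CC|Cc|cc
⇒ C over [I-1,I-2,II-1,II-2,II-3,II-4,III-1]: 227 consistent
W/I-1 un ·: Ww
W/I-2 un ·: Ww
W/II-1 aff I-1×I-2: ww
W/II-2 un ·: WW|Ww
W/II-3 ? I-1×I-2: WW|Ww|ww
W/II-4 ? I-1×I-2: WW|Ww|ww
W/III-1 ? II-1×II-2: Ww|ww
⇒ W over [I-1,I-2,II-1,II-2,II-3,II-4,III-1]: 27 consistent

III-1 ∈ {CC Ww, CC ww, Cc Ww, Cc ww, cc Ww, cc ww}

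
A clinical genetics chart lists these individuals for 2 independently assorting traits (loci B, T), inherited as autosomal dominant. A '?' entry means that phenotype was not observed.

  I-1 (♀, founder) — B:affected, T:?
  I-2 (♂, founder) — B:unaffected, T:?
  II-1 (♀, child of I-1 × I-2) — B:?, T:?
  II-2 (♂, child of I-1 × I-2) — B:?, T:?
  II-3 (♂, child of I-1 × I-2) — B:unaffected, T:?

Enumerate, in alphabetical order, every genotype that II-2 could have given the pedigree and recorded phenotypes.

B/I-1 aff ·: Bb
B/I-2 un ·: bb
B/II-1 ? I-1×I-2: bb|Bb
B/II-2 ? I-1×I-2: bb|Bb
B/II-3 un I-1×I-2: bb
⇒ B over [I-1,I-2,II-1,II-2,II-3]: 4 consistent
T/I-1 ? ·: tt|Tt|TT
T/I-2 ? ·: tt|Tt|TT
T/II-1 ? I-1×I-2: tt|Tt|TT
T/II-2 ? I-1×I-2: tt|Tt|TT
T/II-3 ? I-1×I-2: tt|Tt|TT
⇒ T over [I-1,I-2,II-1,II-2,II-3]: 63 consistent

II-2 ∈ {Bb TT, Bb Tt, Bb tt, bb TT, bb Tt, bb tt}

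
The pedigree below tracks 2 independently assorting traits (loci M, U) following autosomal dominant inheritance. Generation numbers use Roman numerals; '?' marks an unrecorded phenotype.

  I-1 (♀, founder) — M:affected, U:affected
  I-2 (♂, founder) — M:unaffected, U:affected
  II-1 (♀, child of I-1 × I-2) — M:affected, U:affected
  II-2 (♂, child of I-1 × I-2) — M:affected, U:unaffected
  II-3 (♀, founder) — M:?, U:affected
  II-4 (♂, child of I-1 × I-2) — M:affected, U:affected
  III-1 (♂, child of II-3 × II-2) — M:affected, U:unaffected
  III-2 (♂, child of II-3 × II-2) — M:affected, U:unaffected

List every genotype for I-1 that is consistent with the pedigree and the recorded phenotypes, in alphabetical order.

I-1 ∈ {MM Uu, Mm Uu}

M/I-1 aff ·: Mm|MM
M/I-2 un ·: mm
M/II-1 aff I-1×I-2: Mm
M/II-2 aff I-1×I-2: Mm
M/II-3 ? ·: mm|Mm|MM
M/II-4 aff I-1×I-2: Mm
M/III-1 aff II-3×II-2: Mm|MM
M/III-2 aff II-3×II-2: Mm|MM
⇒ M over [I-1,I-2,II-1,II-2,II-3,II-4,III-1,III-2]: 18 consistent
U/I-1 aff ·: Uu
U/I-2 aff ·: Uu
U/II-1 aff I-1×I-2: Uu|UU
U/II-2 un I-1×I-2: uu
U/II-3 aff ·: Uu
U/II-4 aff I-1×I-2: Uu|UU
U/III-1 un II-3×II-2: uu
U/III-2 un II-3×II-2: uu
⇒ U over [I-1,I-2,II-1,II-2,II-3,II-4,III-1,III-2]: 4 consistent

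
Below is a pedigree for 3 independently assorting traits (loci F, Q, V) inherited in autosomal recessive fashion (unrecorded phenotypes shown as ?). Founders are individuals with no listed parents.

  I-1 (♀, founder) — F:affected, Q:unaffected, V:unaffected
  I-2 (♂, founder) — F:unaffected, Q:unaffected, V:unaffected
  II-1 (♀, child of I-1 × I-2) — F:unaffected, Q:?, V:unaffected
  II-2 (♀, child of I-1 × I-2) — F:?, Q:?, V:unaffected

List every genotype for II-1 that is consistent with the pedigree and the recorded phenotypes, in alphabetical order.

II-1 ∈ {Ff QQ VV, Ff QQ Vv, Ff Qq VV, Ff Qq Vv, Ff qq VV, Ff qq Vv}

F/I-1 aff ·: ff
F/I-2 un ·: FF|Ff
F/II-1 un I-1×I-2: Ff
F/II-2 ? I-1×I-2: Ff|ff
⇒ F over [I-1,I-2,II-1,II-2]: 3 consistent
Q/I-1 un ·: QQ|Qq
Q/I-2 un ·: QQ|Qq
Q/II-1 ? I-1×I-2: QQ|Qq|qq
Q/II-2 ? I-1×I-2: QQ|Qq|qq
⇒ Q over [I-1,I-2,II-1,II-2]: 18 consistent
V/I-1 un ·: VV|Vv
V/I-2 un ·: VV|Vv
V/II-1 un I-1×I-2: VV|Vv
V/II-2 un I-1×I-2: VV|Vv
⇒ V over [I-1,I-2,II-1,II-2]: 13 consistent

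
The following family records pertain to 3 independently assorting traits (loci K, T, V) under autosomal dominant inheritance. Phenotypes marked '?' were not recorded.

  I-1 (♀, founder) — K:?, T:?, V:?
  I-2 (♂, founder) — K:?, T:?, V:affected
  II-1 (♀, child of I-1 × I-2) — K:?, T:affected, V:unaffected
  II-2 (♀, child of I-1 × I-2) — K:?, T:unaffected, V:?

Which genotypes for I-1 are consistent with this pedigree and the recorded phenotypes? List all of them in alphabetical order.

K/I-1 ? ·: kk|Kk|KK
K/I-2 ? ·: kk|Kk|KK
K/II-1 ? I-1×I-2: kk|Kk|KK
K/II-2 ? I-1×I-2: kk|Kk|KK
⇒ K over [I-1,I-2,II-1,II-2]: 29 consistent
T/I-1 ? ·: tt|Tt
T/I-2 ? ·: tt|Tt
T/II-1 aff I-1×I-2: Tt|TT
T/II-2 un I-1×I-2: tt
⇒ T over [I-1,I-2,II-1,II-2]: 4 consistent
V/I-1 ? ·: vv|Vv
V/I-2 aff ·: Vv
V/II-1 un I-1×I-2: vv
V/II-2 ? I-1×I-2: vv|Vv|VV
⇒ V over [I-1,I-2,II-1,II-2]: 5 consistent

I-1 ∈ {KK Tt Vv, KK Tt vv, KK tt Vv, KK tt vv, Kk Tt Vv, Kk Tt vv, Kk tt Vv, Kk tt vv, kk Tt Vv, kk Tt vv, kk tt Vv, kk tt vv}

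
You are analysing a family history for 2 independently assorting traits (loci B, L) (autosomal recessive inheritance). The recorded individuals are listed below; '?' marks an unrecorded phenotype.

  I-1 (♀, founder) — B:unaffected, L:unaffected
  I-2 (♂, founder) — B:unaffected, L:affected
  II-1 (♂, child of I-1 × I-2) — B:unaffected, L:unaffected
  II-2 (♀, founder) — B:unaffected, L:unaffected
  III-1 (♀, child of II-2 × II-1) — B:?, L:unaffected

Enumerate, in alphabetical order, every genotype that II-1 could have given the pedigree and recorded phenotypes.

B/I-1 un ·: BB|Bb
B/I-2 un ·: BB|Bb
B/II-1 un I-1×I-2: BB|Bb
B/II-2 un ·: BB|Bb
B/III-1 ? II-2×II-1: BB|Bb|bb
⇒ B over [I-1,I-2,II-1,II-2,III-1]: 27 consistent
L/I-1 un ·: LL|Ll
L/I-2 aff ·: ll
L/II-1 un I-1×I-2: Ll
L/II-2 un ·: LL|Ll
L/III-1 un II-2×II-1: LL|Ll
⇒ L over [I-1,I-2,II-1,II-2,III-1]: 8 consistent

II-1 ∈ {BB Ll, Bb Ll}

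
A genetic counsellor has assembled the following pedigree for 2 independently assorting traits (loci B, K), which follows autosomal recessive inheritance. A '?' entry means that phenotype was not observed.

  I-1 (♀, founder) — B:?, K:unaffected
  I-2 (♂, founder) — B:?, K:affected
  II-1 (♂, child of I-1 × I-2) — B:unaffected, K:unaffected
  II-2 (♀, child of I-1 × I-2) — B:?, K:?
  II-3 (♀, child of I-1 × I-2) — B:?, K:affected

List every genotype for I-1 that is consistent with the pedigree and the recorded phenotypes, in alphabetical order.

B/I-1 ? ·: BB|Bb|bb
B/I-2 ? ·: BB|Bb|bb
B/II-1 un I-1×I-2: BB|Bb
B/II-2 ? I-1×I-2: BB|Bb|bb
B/II-3 ? I-1×I-2: BB|Bb|bb
⇒ B over [I-1,I-2,II-1,II-2,II-3]: 45 consistent
K/I-1 un ·: Kk
K/I-2 aff ·: kk
K/II-1 un I-1×I-2: Kk
K/II-2 ? I-1×I-2: Kk|kk
K/II-3 aff I-1×I-2: kk
⇒ K over [I-1,I-2,II-1,II-2,II-3]: 2 consistent

I-1 ∈ {BB Kk, Bb Kk, bb Kk}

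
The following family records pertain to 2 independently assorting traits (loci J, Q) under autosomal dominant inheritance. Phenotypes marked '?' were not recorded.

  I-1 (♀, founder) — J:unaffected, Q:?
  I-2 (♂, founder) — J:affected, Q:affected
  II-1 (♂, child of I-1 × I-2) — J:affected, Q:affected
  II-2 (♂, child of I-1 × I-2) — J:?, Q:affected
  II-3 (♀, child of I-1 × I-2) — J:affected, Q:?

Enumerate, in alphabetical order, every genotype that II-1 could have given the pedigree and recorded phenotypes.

J/I-1 un ·: jj
J/I-2 aff ·: Jj|JJ
J/II-1 aff I-1×I-2: Jj
J/II-2 ? I-1×I-2: jj|Jj
J/II-3 aff I-1×I-2: Jj
⇒ J over [I-1,I-2,II-1,II-2,II-3]: 3 consistent
Q/I-1 ? ·: qq|Qq|QQ
Q/I-2 aff ·: Qq|QQ
Q/II-1 aff I-1×I-2: Qq|QQ
Q/II-2 aff I-1×I-2: Qq|QQ
Q/II-3 ? I-1×I-2: qq|Qq|QQ
⇒ Q over [I-1,I-2,II-1,II-2,II-3]: 32 consistent

II-1 ∈ {Jj QQ, Jj Qq}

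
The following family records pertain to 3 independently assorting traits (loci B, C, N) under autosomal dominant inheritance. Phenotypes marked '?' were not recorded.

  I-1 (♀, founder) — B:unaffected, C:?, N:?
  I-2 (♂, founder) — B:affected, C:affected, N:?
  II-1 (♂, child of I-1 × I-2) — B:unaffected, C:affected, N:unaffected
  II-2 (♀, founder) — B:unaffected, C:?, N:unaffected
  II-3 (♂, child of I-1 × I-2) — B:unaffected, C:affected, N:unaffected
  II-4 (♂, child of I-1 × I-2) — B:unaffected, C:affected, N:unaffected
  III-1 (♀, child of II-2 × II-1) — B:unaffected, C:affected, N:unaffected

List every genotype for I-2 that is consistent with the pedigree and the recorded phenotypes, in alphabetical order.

I-2 ∈ {Bb CC Nn, Bb CC nn, Bb Cc Nn, Bb Cc nn}

B/I-1 un ·: bb
B/I-2 aff ·: Bb
B/II-1 un I-1×I-2: bb
B/II-2 un ·: bb
B/II-3 un I-1×I-2: bb
B/II-4 un I-1×I-2: bb
B/III-1 un II-2×II-1: bb
⇒ B over [I-1,I-2,II-1,II-2,II-3,II-4,III-1]: 1 consistent
C/I-1 ? ·: cc|Cc|CC
C/I-2 aff ·: Cc|CC
C/II-1 aff I-1×I-2: Cc|CC
C/II-2 ? ·: cc|Cc|CC
C/II-3 aff I-1×I-2: Cc|CC
C/II-4 aff I-1×I-2: Cc|CC
C/III-1 aff II-2×II-1: Cc|CC
⇒ C over [I-1,I-2,II-1,II-2,II-3,II-4,III-1]: 122 consistent
N/I-1 ? ·: nn|Nn
N/I-2 ? ·: nn|Nn
N/II-1 un I-1×I-2: nn
N/II-2 un ·: nn
N/II-3 un I-1×I-2: nn
N/II-4 un I-1×I-2: nn
N/III-1 un II-2×II-1: nn
⇒ N over [I-1,I-2,II-1,II-2,II-3,II-4,III-1]: 4 consistent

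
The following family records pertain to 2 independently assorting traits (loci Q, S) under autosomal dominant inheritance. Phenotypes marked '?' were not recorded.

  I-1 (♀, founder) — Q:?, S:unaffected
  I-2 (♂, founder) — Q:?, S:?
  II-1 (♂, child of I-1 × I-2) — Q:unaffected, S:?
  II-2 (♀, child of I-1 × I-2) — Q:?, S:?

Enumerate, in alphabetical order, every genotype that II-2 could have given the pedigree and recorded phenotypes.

Q/I-1 ? ·: qq|Qq
Q/I-2 ? ·: qq|Qq
Q/II-1 un I-1×I-2: qq
Q/II-2 ? I-1×I-2: qq|Qq|QQ
⇒ Q over [I-1,I-2,II-1,II-2]: 8 consistent
S/I-1 un ·: ss
S/I-2 ? ·: ss|Ss|SS
S/II-1 ? I-1×I-2: ss|Ss
S/II-2 ? I-1×I-2: ss|Ss
⇒ S over [I-1,I-2,II-1,II-2]: 6 consistent

II-2 ∈ {QQ Ss, QQ ss, Qq Ss, Qq ss, qq Ss, qq ss}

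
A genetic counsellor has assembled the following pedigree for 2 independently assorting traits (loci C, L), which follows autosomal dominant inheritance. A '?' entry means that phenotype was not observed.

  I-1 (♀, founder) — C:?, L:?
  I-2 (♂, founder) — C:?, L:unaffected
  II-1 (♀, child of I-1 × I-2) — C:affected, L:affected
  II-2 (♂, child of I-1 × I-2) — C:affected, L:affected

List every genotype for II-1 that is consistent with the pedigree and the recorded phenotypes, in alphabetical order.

C/I-1 ? ·: cc|Cc|CC
C/I-2 ? ·: cc|Cc|CC
C/II-1 aff I-1×I-2: Cc|CC
C/II-2 aff I-1×I-2: Cc|CC
⇒ C over [I-1,I-2,II-1,II-2]: 17 consistent
L/I-1 ? ·: Ll|LL
L/I-2 un ·: ll
L/II-1 aff I-1×I-2: Ll
L/II-2 aff I-1×I-2: Ll
⇒ L over [I-1,I-2,II-1,II-2]: 2 consistent

II-1 ∈ {CC Ll, Cc Ll}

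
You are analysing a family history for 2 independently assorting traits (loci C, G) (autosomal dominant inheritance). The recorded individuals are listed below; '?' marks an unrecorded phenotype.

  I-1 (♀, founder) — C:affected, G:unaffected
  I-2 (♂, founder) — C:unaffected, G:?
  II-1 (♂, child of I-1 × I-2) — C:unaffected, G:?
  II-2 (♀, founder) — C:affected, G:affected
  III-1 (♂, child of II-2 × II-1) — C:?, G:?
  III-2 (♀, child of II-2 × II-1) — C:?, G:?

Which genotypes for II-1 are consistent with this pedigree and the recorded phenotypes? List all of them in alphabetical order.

II-1 ∈ {cc Gg, cc gg}

C/I-1 aff ·: Cc
C/I-2 un ·: cc
C/II-1 un I-1×I-2: cc
C/II-2 aff ·: Cc|CC
C/III-1 ? II-2×II-1: cc|Cc
C/III-2 ? II-2×II-1: cc|Cc
⇒ C over [I-1,I-2,II-1,II-2,III-1,III-2]: 5 consistent
G/I-1 un ·: gg
G/I-2 ? ·: gg|Gg|GG
G/II-1 ? I-1×I-2: gg|Gg
G/II-2 aff ·: Gg|GG
G/III-1 ? II-2×II-1: gg|Gg|GG
G/III-2 ? II-2×II-1: gg|Gg|GG
⇒ G over [I-1,I-2,II-1,II-2,III-1,III-2]: 36 consistent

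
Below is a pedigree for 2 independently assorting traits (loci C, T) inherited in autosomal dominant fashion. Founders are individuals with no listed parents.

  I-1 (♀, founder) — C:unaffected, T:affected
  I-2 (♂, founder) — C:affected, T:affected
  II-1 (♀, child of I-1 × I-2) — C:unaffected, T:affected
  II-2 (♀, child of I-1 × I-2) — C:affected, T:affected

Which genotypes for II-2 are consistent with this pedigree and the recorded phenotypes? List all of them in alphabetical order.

II-2 ∈ {Cc TT, Cc Tt}

C/I-1 un ·: cc
C/I-2 aff ·: Cc
C/II-1 un I-1×I-2: cc
C/II-2 aff I-1×I-2: Cc
⇒ C over [I-1,I-2,II-1,II-2]: 1 consistent
T/I-1 aff ·: Tt|TT
T/I-2 aff ·: Tt|TT
T/II-1 aff I-1×I-2: Tt|TT
T/II-2 aff I-1×I-2: Tt|TT
⇒ T over [I-1,I-2,II-1,II-2]: 13 consistent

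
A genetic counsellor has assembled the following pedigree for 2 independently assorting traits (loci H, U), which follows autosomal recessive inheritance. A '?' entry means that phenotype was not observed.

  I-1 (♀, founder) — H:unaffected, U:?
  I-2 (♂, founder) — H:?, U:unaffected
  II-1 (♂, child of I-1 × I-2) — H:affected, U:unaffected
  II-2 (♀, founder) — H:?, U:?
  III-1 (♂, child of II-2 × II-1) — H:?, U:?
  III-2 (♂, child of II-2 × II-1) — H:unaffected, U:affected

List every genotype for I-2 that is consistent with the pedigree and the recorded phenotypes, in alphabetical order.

H/I-1 un ·: Hh
H/I-2 ? ·: Hh|hh
H/II-1 aff I-1×I-2: hh
H/II-2 ? ·: HH|Hh
H/III-1 ? II-2×II-1: Hh|hh
H/III-2 un II-2×II-1: Hh
⇒ H over [I-1,I-2,II-1,II-2,III-1,III-2]: 6 consistent
U/I-1 ? ·: UU|Uu|uu
U/I-2 un ·: UU|Uu
U/II-1 un I-1×I-2: Uu
U/II-2 ? ·: Uu|uu
U/III-1 ? II-2×II-1: UU|Uu|uu
U/III-2 aff II-2×II-1: uu
⇒ U over [I-1,I-2,II-1,II-2,III-1,III-2]: 25 consistent

I-2 ∈ {Hh UU, Hh Uu, hh UU, hh Uu}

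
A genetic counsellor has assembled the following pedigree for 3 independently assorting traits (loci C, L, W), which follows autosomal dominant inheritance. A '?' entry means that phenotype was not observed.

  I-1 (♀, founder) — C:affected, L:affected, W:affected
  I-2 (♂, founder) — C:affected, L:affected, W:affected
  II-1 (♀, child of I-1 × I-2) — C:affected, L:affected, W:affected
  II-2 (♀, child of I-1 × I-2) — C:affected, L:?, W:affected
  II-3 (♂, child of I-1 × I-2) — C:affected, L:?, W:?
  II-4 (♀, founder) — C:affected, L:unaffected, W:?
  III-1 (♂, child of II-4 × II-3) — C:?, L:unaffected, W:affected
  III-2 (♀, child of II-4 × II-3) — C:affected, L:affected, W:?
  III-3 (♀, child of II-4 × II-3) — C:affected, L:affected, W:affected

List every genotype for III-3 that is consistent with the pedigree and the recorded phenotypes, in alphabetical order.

III-3 ∈ {CC Ll WW, CC Ll Ww, Cc Ll WW, Cc Ll Ww}

C/I-1 aff ·: Cc|CC
C/I-2 aff ·: Cc|CC
C/II-1 aff I-1×I-2: Cc|CC
C/II-2 aff I-1×I-2: Cc|CC
C/II-3 aff I-1×I-2: Cc|CC
C/II-4 aff ·: Cc|CC
C/III-1 ? II-4×II-3: cc|Cc|CC
C/III-2 aff II-4×II-3: Cc|CC
C/III-3 aff II-4×II-3: Cc|CC
⇒ C over [I-1,I-2,II-1,II-2,II-3,II-4,III-1,III-2,III-3]: 357 consistent
L/I-1 aff ·: Ll|LL
L/I-2 aff ·: Ll|LL
L/II-1 aff I-1×I-2: Ll|LL
L/II-2 ? I-1×I-2: ll|Ll|LL
L/II-3 ? I-1×I-2: Ll
L/II-4 un ·: ll
L/III-1 un II-4×II-3: ll
L/III-2 aff II-4×II-3: Ll
L/III-3 aff II-4×II-3: Ll
⇒ L over [I-1,I-2,II-1,II-2,II-3,II-4,III-1,III-2,III-3]: 14 consistent
W/I-1 aff ·: Ww|WW
W/I-2 aff ·: Ww|WW
W/II-1 aff I-1×I-2: Ww|WW
W/II-2 aff I-1×I-2: Ww|WW
W/II-3 ? I-1×I-2: ww|Ww|WW
W/II-4 ? ·: ww|Ww|WW
W/III-1 aff II-4×II-3: Ww|WW
W/III-2 ? II-4×II-3: ww|Ww|WW
W/III-3 aff II-4×II-3: Ww|WW
⇒ W over [I-1,I-2,II-1,II-2,II-3,II-4,III-1,III-2,III-3]: 406 consistent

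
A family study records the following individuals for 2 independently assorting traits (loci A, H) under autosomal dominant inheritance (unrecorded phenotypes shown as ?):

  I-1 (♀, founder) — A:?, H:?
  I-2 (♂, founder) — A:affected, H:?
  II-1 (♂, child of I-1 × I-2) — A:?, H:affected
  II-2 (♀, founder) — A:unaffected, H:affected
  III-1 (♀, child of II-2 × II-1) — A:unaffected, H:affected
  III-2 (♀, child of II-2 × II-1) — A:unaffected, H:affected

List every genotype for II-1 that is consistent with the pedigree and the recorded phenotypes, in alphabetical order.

A/I-1 ? ·: aa|Aa|AA
A/I-2 aff ·: Aa|AA
A/II-1 ? I-1×I-2: aa|Aa
A/II-2 un ·: aa
A/III-1 un II-2×II-1: aa
A/III-2 un II-2×II-1: aa
⇒ A over [I-1,I-2,II-1,II-2,III-1,III-2]: 7 consistent
H/I-1 ? ·: hh|Hh|HH
H/I-2 ? ·: hh|Hh|HH
H/II-1 aff I-1×I-2: Hh|HH
H/II-2 aff ·: Hh|HH
H/III-1 aff II-2×II-1: Hh|HH
H/III-2 aff II-2×II-1: Hh|HH
⇒ H over [I-1,I-2,II-1,II-2,III-1,III-2]: 76 consistent

II-1 ∈ {Aa HH, Aa Hh, aa HH, aa Hh}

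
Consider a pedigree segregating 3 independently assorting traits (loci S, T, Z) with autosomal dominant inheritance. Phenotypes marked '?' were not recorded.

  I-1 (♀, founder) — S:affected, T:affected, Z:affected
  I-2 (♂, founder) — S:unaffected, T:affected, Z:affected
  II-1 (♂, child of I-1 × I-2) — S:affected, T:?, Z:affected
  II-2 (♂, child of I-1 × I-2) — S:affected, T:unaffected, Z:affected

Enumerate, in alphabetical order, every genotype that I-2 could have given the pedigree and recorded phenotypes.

I-2 ∈ {ss Tt ZZ, ss Tt Zz}

S/I-1 aff ·: Ss|SS
S/I-2 un ·: ss
S/II-1 aff I-1×I-2: Ss
S/II-2 aff I-1×I-2: Ss
⇒ S over [I-1,I-2,II-1,II-2]: 2 consistent
T/I-1 aff ·: Tt
T/I-2 aff ·: Tt
T/II-1 ? I-1×I-2: tt|Tt|TT
T/II-2 un I-1×I-2: tt
⇒ T over [I-1,I-2,II-1,II-2]: 3 consistent
Z/I-1 aff ·: Zz|ZZ
Z/I-2 aff ·: Zz|ZZ
Z/II-1 aff I-1×I-2: Zz|ZZ
Z/II-2 aff I-1×I-2: Zz|ZZ
⇒ Z over [I-1,I-2,II-1,II-2]: 13 consistent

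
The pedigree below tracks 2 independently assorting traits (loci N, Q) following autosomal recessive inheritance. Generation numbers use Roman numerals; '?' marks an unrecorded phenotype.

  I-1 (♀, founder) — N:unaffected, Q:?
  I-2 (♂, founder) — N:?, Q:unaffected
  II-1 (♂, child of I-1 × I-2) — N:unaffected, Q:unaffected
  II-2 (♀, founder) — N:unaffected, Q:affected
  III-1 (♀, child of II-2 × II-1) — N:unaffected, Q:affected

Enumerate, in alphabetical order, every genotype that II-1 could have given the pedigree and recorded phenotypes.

II-1 ∈ {NN Qq, Nn Qq}

N/I-1 un ·: NN|Nn
N/I-2 ? ·: NN|Nn|nn
N/II-1 un I-1×I-2: NN|Nn
N/II-2 un ·: NN|Nn
N/III-1 un II-2×II-1: NN|Nn
⇒ N over [I-1,I-2,II-1,II-2,III-1]: 32 consistent
Q/I-1 ? ·: QQ|Qq|qq
Q/I-2 un ·: QQ|Qq
Q/II-1 un I-1×I-2: Qq
Q/II-2 aff ·: qq
Q/III-1 aff II-2×II-1: qq
⇒ Q over [I-1,I-2,II-1,II-2,III-1]: 5 consistent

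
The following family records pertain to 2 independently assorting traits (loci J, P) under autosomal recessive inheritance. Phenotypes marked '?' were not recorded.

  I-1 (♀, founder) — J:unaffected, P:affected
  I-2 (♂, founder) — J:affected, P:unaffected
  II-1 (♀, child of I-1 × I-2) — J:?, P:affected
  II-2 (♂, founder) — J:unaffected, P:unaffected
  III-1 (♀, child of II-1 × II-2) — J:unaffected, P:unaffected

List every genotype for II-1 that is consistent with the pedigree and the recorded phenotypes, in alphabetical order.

II-1 ∈ {Jj pp, jj pp}

J/I-1 un ·: JJ|Jj
J/I-2 aff ·: jj
J/II-1 ? I-1×I-2: Jj|jj
J/II-2 un ·: JJ|Jj
J/III-1 un II-1×II-2: JJ|Jj
⇒ J over [I-1,I-2,II-1,II-2,III-1]: 10 consistent
P/I-1 aff ·: pp
P/I-2 un ·: Pp
P/II-1 aff I-1×I-2: pp
P/II-2 un ·: PP|Pp
P/III-1 un II-1×II-2: Pp
⇒ P over [I-1,I-2,II-1,II-2,III-1]: 2 consistent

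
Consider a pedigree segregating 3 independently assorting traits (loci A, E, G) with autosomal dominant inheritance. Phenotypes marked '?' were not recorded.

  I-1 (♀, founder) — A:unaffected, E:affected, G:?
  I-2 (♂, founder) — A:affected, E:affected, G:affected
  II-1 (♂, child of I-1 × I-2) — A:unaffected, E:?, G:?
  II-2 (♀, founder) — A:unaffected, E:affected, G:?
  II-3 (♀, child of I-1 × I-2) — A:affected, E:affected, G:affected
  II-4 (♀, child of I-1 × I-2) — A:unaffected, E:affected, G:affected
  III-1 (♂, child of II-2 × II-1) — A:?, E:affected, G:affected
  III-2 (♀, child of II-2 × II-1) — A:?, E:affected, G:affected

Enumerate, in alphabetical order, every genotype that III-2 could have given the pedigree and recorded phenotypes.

A/I-1 un ·: aa
A/I-2 aff ·: Aa
A/II-1 un I-1×I-2: aa
A/II-2 un ·: aa
A/II-3 aff I-1×I-2: Aa
A/II-4 un I-1×I-2: aa
A/III-1 ? II-2×II-1: aa
A/III-2 ? II-2×II-1: aa
⇒ A over [I-1,I-2,II-1,II-2,II-3,II-4,III-1,III-2]: 1 consistent
E/I-1 aff ·: Ee|EE
E/I-2 aff ·: Ee|EE
E/II-1 ? I-1×I-2: ee|Ee|EE
E/II-2 aff ·: Ee|EE
E/II-3 aff I-1×I-2: Ee|EE
E/II-4 aff I-1×I-2: Ee|EE
E/III-1 aff II-2×II-1: Ee|EE
E/III-2 aff II-2×II-1: Ee|EE
⇒ E over [I-1,I-2,II-1,II-2,II-3,II-4,III-1,III-2]: 169 consistent
G/I-1 ? ·: gg|Gg|GG
G/I-2 aff ·: Gg|GG
G/II-1 ? I-1×I-2: gg|Gg|GG
G/II-2 ? ·: gg|Gg|GG
G/II-3 aff I-1×I-2: Gg|GG
G/II-4 aff I-1×I-2: Gg|GG
G/III-1 aff II-2×II-1: Gg|GG
G/III-2 aff II-2×II-1: Gg|GG
⇒ G over [I-1,I-2,II-1,II-2,II-3,II-4,III-1,III-2]: 214 consistent

III-2 ∈ {aa EE GG, aa EE Gg, aa Ee GG, aa Ee Gg}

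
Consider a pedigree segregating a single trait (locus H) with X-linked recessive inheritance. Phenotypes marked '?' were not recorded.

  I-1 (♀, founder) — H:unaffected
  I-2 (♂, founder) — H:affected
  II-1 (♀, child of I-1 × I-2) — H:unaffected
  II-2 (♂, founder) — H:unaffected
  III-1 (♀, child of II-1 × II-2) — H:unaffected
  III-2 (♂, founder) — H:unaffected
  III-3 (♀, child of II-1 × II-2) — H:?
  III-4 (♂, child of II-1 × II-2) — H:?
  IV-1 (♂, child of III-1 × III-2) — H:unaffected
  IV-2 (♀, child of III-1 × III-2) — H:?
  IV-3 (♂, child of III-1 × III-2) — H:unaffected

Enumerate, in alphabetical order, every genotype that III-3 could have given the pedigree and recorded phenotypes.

III-3 ∈ {X^HX^H, X^HX^h}

H/I-1 un ·: X^HX^H|X^HX^h
H/I-2 aff ·: X^hY
H/II-1 un I-1×I-2: X^HX^h
H/II-2 un ·: X^HY
H/III-1 un II-1×II-2: X^HX^H|X^HX^h
H/III-2 un ·: X^HY
H/III-3 ? II-1×II-2: X^HX^H|X^HX^h
H/III-4 ? II-1×II-2: X^HY|X^hY
H/IV-1 un III-1×III-2: X^HY
H/IV-2 ? III-1×III-2: X^HX^H|X^HX^h
H/IV-3 un III-1×III-2: X^HY
⇒ H over [I-1,I-2,II-1,II-2,III-1,III-2,III-3,III-4,IV-1,IV-2,IV-3]: 24 consistent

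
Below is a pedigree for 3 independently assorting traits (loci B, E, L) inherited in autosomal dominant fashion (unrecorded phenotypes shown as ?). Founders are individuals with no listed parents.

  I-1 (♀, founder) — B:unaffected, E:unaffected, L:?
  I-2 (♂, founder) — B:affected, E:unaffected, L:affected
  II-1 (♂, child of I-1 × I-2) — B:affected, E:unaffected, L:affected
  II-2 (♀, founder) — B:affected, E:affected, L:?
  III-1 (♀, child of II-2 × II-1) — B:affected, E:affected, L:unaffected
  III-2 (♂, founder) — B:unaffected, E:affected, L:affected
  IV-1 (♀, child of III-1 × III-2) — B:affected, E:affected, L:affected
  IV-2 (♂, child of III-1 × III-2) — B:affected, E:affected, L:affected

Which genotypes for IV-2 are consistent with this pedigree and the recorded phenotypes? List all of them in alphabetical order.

IV-2 ∈ {Bb EE Ll, Bb Ee Ll}

B/I-1 un ·: bb
B/I-2 aff ·: Bb|BB
B/II-1 aff I-1×I-2: Bb
B/II-2 aff ·: Bb|BB
B/III-1 aff II-2×II-1: Bb|BB
B/III-2 un ·: bb
B/IV-1 aff III-1×III-2: Bb
B/IV-2 aff III-1×III-2: Bb
⇒ B over [I-1,I-2,II-1,II-2,III-1,III-2,IV-1,IV-2]: 8 consistent
E/I-1 un ·: ee
E/I-2 un ·: ee
E/II-1 un I-1×I-2: ee
E/II-2 aff ·: Ee|EE
E/III-1 aff II-2×II-1: Ee
E/III-2 aff ·: Ee|EE
E/IV-1 aff III-1×III-2: Ee|EE
E/IV-2 aff III-1×III-2: Ee|EE
⇒ E over [I-1,I-2,II-1,II-2,III-1,III-2,IV-1,IV-2]: 16 consistent
L/I-1 ? ·: ll|Ll|LL
L/I-2 aff ·: Ll|LL
L/II-1 aff I-1×I-2: Ll
L/II-2 ? ·: ll|Ll
L/III-1 un II-2×II-1: ll
L/III-2 aff ·: Ll|LL
L/IV-1 aff III-1×III-2: Ll
L/IV-2 aff III-1×III-2: Ll
⇒ L over [I-1,I-2,II-1,II-2,III-1,III-2,IV-1,IV-2]: 20 consistent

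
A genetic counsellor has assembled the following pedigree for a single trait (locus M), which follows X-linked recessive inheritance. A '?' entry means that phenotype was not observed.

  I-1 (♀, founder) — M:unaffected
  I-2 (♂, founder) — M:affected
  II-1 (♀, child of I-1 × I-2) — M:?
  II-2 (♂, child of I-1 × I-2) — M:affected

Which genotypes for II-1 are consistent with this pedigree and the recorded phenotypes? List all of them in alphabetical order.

II-1 ∈ {X^MX^m, X^mX^m}

M/I-1 un ·: X^MX^m
M/I-2 aff ·: X^mY
M/II-1 ? I-1×I-2: X^MX^m|X^mX^m
M/II-2 aff I-1×I-2: X^mY
⇒ M over [I-1,I-2,II-1,II-2]: 2 consistent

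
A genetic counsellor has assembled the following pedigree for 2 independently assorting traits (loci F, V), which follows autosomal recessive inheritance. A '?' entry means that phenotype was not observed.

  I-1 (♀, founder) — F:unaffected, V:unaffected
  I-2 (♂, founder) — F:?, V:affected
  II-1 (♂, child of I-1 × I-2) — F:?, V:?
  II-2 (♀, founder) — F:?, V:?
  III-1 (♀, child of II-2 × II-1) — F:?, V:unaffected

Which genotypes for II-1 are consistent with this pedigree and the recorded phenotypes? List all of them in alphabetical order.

F/I-1 un ·: FF|Ff
F/I-2 ? ·: FF|Ff|ff
F/II-1 ? I-1×I-2: FF|Ff|ff
F/II-2 ? ·: FF|Ff|ff
F/III-1 ? II-2×II-1: FF|Ff|ff
⇒ F over [I-1,I-2,II-1,II-2,III-1]: 59 consistent
V/I-1 un ·: VV|Vv
V/I-2 aff ·: vv
V/II-1 ? I-1×I-2: Vv|vv
V/II-2 ? ·: VV|Vv|vv
V/III-1 un II-2×II-1: VV|Vv
⇒ V over [I-1,I-2,II-1,II-2,III-1]: 12 consistent

II-1 ∈ {FF Vv, FF vv, Ff Vv, Ff vv, ff Vv, ff vv}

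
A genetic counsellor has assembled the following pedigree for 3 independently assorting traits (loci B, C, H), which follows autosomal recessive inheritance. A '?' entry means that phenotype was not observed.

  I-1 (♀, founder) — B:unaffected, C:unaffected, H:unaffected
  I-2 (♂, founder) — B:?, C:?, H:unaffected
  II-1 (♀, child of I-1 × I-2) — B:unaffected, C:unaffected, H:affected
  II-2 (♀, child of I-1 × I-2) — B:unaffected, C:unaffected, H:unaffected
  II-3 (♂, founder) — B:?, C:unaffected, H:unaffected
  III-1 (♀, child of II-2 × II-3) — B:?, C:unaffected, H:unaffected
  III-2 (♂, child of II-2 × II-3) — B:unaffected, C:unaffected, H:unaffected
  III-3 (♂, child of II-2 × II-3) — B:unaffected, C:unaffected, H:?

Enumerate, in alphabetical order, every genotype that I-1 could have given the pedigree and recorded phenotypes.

B/I-1 un ·: BB|Bb
B/I-2 ? ·: BB|Bb|bb
B/II-1 un I-1×I-2: BB|Bb
B/II-2 un I-1×I-2: BB|Bb
B/II-3 ? ·: BB|Bb|bb
B/III-1 ? II-2×II-3: BB|Bb|bb
B/III-2 un II-2×II-3: BB|Bb
B/III-3 un II-2×II-3: BB|Bb
⇒ B over [I-1,I-2,II-1,II-2,II-3,III-1,III-2,III-3]: 246 consistent
C/I-1 un ·: CC|Cc
C/I-2 ? ·: CC|Cc|cc
C/II-1 un I-1×I-2: CC|Cc
C/II-2 un I-1×I-2: CC|Cc
C/II-3 un ·: CC|Cc
C/III-1 un II-2×II-3: CC|Cc
C/III-2 un II-2×II-3: CC|Cc
C/III-3 un II-2×II-3: CC|Cc
⇒ C over [I-1,I-2,II-1,II-2,II-3,III-1,III-2,III-3]: 191 consistent
H/I-1 un ·: Hh
H/I-2 un ·: Hh
H/II-1 aff I-1×I-2: hh
H/II-2 un I-1×I-2: HH|Hh
H/II-3 un ·: HH|Hh
H/III-1 un II-2×II-3: HH|Hh
H/III-2 un II-2×II-3: HH|Hh
H/III-3 ? II-2×II-3: HH|Hh|hh
⇒ H over [I-1,I-2,II-1,II-2,II-3,III-1,III-2,III-3]: 29 consistent

I-1 ∈ {BB CC Hh, BB Cc Hh, Bb CC Hh, Bb Cc Hh}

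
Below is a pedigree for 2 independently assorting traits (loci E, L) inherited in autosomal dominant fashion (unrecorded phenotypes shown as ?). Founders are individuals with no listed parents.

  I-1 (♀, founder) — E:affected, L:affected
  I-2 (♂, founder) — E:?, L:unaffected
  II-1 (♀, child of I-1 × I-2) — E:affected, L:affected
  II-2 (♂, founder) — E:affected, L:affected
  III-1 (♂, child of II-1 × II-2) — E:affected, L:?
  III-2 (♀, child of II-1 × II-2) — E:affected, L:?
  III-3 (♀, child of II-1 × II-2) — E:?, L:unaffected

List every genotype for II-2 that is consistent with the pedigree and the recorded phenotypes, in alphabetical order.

II-2 ∈ {EE Ll, Ee Ll}

E/I-1 aff ·: Ee|EE
E/I-2 ? ·: ee|Ee|EE
E/II-1 aff I-1×I-2: Ee|EE
E/II-2 aff ·: Ee|EE
E/III-1 aff II-1×II-2: Ee|EE
E/III-2 aff II-1×II-2: Ee|EE
E/III-3 ? II-1×II-2: ee|Ee|EE
⇒ E over [I-1,I-2,II-1,II-2,III-1,III-2,III-3]: 136 consistent
L/I-1 aff ·: Ll|LL
L/I-2 un ·: ll
L/II-1 aff I-1×I-2: Ll
L/II-2 aff ·: Ll
L/III-1 ? II-1×II-2: ll|Ll|LL
L/III-2 ? II-1×II-2: ll|Ll|LL
L/III-3 un II-1×II-2: ll
⇒ L over [I-1,I-2,II-1,II-2,III-1,III-2,III-3]: 18 consistent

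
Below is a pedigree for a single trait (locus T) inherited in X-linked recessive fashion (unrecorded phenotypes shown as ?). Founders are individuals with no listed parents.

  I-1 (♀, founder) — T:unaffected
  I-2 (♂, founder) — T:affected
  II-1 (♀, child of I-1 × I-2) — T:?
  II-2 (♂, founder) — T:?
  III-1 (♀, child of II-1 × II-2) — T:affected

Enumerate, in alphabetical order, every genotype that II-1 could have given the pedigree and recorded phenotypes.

T/I-1 un ·: X^TX^T|X^TX^t
T/I-2 aff ·: X^tY
T/II-1 ? I-1×I-2: X^TX^t|X^tX^t
T/II-2 ? ·: X^tY
T/III-1 aff II-1×II-2: X^tX^t
⇒ T over [I-1,I-2,II-1,II-2,III-1]: 3 consistent

II-1 ∈ {X^TX^t, X^tX^t}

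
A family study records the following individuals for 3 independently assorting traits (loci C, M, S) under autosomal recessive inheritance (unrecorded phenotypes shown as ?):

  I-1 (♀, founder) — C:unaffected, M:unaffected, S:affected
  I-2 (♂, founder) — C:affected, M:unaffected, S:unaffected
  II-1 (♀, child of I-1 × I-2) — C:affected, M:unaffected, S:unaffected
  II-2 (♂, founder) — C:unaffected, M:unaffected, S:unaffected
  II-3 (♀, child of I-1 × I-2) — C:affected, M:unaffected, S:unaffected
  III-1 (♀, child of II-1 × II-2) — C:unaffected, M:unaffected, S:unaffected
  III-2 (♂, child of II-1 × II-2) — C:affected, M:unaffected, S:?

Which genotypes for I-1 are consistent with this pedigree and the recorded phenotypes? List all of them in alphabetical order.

C/I-1 un ·: Cc
C/I-2 aff ·: cc
C/II-1 aff I-1×I-2: cc
C/II-2 un ·: Cc
C/II-3 aff I-1×I-2: cc
C/III-1 un II-1×II-2: Cc
C/III-2 aff II-1×II-2: cc
⇒ C over [I-1,I-2,II-1,II-2,II-3,III-1,III-2]: 1 consistent
M/I-1 un ·: MM|Mm
M/I-2 un ·: MM|Mm
M/II-1 un I-1×I-2: MM|Mm
M/II-2 un ·: MM|Mm
M/II-3 un I-1×I-2: MM|Mm
M/III-1 un II-1×II-2: MM|Mm
M/III-2 un II-1×II-2: MM|Mm
⇒ M over [I-1,I-2,II-1,II-2,II-3,III-1,III-2]: 83 consistent
S/I-1 aff ·: ss
S/I-2 un ·: SS|Ss
S/II-1 un I-1×I-2: Ss
S/II-2 un ·: SS|Ss
S/II-3 un I-1×I-2: Ss
S/III-1 un II-1×II-2: SS|Ss
S/III-2 ? II-1×II-2: SS|Ss|ss
⇒ S over [I-1,I-2,II-1,II-2,II-3,III-1,III-2]: 20 consistent

I-1 ∈ {Cc MM ss, Cc Mm ss}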